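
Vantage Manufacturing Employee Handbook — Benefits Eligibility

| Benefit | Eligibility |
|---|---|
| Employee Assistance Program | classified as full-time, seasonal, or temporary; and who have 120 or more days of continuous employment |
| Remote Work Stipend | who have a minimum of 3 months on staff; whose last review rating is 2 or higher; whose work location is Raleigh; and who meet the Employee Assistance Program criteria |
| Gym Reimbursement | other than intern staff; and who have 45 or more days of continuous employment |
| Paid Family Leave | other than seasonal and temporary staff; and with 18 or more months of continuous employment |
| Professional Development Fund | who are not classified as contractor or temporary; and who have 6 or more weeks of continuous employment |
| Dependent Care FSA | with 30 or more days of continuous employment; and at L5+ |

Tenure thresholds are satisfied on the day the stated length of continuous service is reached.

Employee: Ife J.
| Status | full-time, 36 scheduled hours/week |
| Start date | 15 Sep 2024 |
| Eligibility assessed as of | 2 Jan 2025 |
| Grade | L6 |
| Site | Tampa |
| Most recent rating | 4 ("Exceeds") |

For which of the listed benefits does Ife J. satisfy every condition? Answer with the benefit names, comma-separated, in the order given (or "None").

Service from 15 Sep 2024 to 2 Jan 2025: 109 days.
Employee Assistance Program — status full-time ✓; service 109 days < 120 days ✗ → not eligible.
Remote Work Stipend — service 109 days ≥ 3 months (≈90 days) ✓; rating 4 ≥ 2 ✓; site Tampa ✗ (not Raleigh) → not eligible.
Gym Reimbursement — status full-time ✓ (not excluded); service 109 days ≥ 45 days ✓ → eligible.
Paid Family Leave — status full-time ✓ (not excluded); service 109 days < 18 months (≈540 days) ✗ → not eligible.
Professional Development Fund — status full-time ✓ (not excluded); service 109 days ≥ 6 weeks (≈42 days) ✓ → eligible.
Dependent Care FSA — service 109 days ≥ 30 days ✓; grade L6 ≥ L5 ✓ → eligible.

Gym Reimbursement, Professional Development Fund, Dependent Care FSA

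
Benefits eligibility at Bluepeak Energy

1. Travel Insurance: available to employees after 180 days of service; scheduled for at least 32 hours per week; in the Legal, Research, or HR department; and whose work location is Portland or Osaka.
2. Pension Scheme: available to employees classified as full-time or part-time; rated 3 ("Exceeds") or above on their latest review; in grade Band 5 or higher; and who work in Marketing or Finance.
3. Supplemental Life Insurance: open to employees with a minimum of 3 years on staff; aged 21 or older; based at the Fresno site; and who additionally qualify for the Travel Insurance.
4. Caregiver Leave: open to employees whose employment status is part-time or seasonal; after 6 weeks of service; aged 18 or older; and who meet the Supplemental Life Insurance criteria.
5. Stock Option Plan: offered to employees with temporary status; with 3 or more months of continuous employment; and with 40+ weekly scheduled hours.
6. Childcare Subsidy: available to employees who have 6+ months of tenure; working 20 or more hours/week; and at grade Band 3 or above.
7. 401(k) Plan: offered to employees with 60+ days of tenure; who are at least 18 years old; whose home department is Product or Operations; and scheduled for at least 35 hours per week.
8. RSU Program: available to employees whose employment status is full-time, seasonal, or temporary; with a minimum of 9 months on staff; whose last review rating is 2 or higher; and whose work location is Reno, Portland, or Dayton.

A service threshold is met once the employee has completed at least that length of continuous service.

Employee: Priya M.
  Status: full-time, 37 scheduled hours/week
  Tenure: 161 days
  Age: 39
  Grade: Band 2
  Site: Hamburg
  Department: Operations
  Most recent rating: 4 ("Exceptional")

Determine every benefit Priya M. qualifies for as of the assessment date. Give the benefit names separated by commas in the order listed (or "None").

401(k) Plan

Travel Insurance — service 161 days < 180 days ✗ → not eligible.
Pension Scheme — status full-time ✓; rating 4 ≥ 3 ✓; grade Band 2 < Band 5 ✗ → not eligible.
Supplemental Life Insurance — service 161 days < 3 years (≈1095 days) ✗ → not eligible.
Caregiver Leave — status full-time ✗ (requires part-time or seasonal) → not eligible.
Stock Option Plan — status full-time ✗ (requires temporary) → not eligible.
Childcare Subsidy — service 161 days < 6 months (≈180 days) ✗ → not eligible.
401(k) Plan — service 161 days ≥ 60 days ✓; age 39 ≥ 18 ✓; dept Operations ✓; 37 hrs/wk ≥ 35 ✓ → eligible.
RSU Program — status full-time ✓; service 161 days < 9 months (≈270 days) ✗ → not eligible.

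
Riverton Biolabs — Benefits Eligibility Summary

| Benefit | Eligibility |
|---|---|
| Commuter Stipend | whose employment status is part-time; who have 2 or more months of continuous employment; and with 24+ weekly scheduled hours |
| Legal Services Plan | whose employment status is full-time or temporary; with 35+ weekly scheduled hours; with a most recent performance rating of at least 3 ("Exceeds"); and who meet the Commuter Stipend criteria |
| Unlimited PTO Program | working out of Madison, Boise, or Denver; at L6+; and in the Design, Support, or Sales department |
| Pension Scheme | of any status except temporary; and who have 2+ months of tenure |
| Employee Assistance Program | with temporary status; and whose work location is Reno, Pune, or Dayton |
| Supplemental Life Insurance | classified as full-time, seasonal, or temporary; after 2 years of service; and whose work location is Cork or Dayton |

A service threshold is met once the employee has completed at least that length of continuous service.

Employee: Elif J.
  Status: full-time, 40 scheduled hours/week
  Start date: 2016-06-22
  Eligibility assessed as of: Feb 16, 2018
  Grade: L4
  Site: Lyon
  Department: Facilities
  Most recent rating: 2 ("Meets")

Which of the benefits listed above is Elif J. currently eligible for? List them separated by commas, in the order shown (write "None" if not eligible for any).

Pension Scheme

Service from 2016-06-22 to Feb 16, 2018: 604 days.
Commuter Stipend — status full-time ✗ (requires part-time) → not eligible.
Legal Services Plan — status full-time ✓; 40 hrs/wk ≥ 35 ✓; rating 2 < 3 ✗ → not eligible.
Unlimited PTO Program — site Lyon ✗ (not Madison, Boise, or Denver) → not eligible.
Pension Scheme — status full-time ✓ (not excluded); service 604 days ≥ 2 months (≈60 days) ✓ → eligible.
Employee Assistance Program — status full-time ✗ (requires temporary) → not eligible.
Supplemental Life Insurance — status full-time ✓; service 604 days < 2 years (≈730 days) ✗ → not eligible.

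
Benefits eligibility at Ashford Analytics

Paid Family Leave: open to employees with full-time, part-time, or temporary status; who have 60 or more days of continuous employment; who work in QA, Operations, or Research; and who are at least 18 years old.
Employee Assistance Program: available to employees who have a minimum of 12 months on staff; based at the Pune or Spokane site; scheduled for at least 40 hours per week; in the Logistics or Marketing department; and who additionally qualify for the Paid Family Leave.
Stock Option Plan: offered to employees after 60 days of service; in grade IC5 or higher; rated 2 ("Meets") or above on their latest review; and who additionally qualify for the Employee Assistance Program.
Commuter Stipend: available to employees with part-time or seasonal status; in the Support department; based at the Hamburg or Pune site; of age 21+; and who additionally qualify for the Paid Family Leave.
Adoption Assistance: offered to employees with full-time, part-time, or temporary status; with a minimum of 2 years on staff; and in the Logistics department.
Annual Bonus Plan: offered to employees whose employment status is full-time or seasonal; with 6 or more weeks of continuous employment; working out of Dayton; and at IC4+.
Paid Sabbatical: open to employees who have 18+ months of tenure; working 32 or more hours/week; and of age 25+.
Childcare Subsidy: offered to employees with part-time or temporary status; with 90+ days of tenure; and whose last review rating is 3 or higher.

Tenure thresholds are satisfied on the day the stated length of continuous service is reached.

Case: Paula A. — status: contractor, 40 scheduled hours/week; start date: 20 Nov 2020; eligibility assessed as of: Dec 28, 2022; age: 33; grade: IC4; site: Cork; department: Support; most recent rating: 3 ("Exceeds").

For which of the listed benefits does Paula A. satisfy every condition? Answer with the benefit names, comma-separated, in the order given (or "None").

Paid Sabbatical

Service from 20 Nov 2020 to Dec 28, 2022: 768 days.
Paid Family Leave — status contractor ✗ (requires full-time, part-time, or temporary) → not eligible.
Employee Assistance Program — service 768 days ≥ 12 months (≈360 days) ✓; site Cork ✗ (not Pune or Spokane) → not eligible.
Stock Option Plan — service 768 days ≥ 60 days ✓; grade IC4 < IC5 ✗ → not eligible.
Commuter Stipend — status contractor ✗ (requires part-time or seasonal) → not eligible.
Adoption Assistance — status contractor ✗ (requires full-time, part-time, or temporary) → not eligible.
Annual Bonus Plan — status contractor ✗ (requires full-time or seasonal) → not eligible.
Paid Sabbatical — service 768 days ≥ 18 months (≈540 days) ✓; 40 hrs/wk ≥ 32 ✓; age 33 ≥ 25 ✓ → eligible.
Childcare Subsidy — status contractor ✗ (requires part-time or temporary) → not eligible.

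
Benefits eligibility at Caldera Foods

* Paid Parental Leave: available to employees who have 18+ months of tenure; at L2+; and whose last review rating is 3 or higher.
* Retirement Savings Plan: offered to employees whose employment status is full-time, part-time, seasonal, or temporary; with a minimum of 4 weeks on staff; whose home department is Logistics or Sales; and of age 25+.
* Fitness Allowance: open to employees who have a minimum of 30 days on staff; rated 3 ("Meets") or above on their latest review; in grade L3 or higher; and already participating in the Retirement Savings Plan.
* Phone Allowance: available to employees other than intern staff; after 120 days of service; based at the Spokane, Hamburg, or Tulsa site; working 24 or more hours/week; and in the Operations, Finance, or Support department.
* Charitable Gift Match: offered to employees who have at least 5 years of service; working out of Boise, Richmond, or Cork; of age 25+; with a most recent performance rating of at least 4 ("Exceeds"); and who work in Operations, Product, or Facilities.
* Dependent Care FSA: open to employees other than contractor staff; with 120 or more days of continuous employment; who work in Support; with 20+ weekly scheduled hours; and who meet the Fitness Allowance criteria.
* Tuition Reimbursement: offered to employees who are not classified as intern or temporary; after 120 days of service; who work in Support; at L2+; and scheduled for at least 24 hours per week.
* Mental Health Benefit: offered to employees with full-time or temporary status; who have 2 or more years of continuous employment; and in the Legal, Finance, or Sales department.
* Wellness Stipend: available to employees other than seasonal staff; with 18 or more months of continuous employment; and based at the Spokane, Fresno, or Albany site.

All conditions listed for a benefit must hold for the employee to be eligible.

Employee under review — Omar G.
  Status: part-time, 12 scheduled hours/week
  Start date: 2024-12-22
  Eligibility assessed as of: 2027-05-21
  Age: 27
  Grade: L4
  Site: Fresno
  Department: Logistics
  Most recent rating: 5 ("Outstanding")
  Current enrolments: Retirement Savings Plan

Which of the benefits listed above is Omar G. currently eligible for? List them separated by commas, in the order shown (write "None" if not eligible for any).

Service from 2024-12-22 to 2027-05-21: 880 days.
Paid Parental Leave — service 880 days ≥ 18 months (≈540 days) ✓; grade L4 ≥ L2 ✓; rating 5 ≥ 3 ✓ → eligible.
Retirement Savings Plan — status part-time ✓; service 880 days ≥ 4 weeks (≈28 days) ✓; dept Logistics ✓; age 27 ≥ 25 ✓ → eligible.
Fitness Allowance — service 880 days ≥ 30 days ✓; rating 5 ≥ 3 ✓; grade L4 ≥ L3 ✓; enrolled in Retirement Savings Plan ✓ → eligible.
Phone Allowance — status part-time ✓ (not excluded); service 880 days ≥ 120 days ✓; site Fresno ✗ (not Spokane, Hamburg, or Tulsa) → not eligible.
Charitable Gift Match — service 880 days < 5 years (≈1825 days) ✗ → not eligible.
Dependent Care FSA — status part-time ✓ (not excluded); service 880 days ≥ 120 days ✓; dept Logistics ✗ → not eligible.
Tuition Reimbursement — status part-time ✓ (not excluded); service 880 days ≥ 120 days ✓; dept Logistics ✗ → not eligible.
Mental Health Benefit — status part-time ✗ (requires full-time or temporary) → not eligible.
Wellness Stipend — status part-time ✓ (not excluded); service 880 days ≥ 18 months (≈540 days) ✓; site Fresno ✓ → eligible.

Paid Parental Leave, Retirement Savings Plan, Fitness Allowance, Wellness Stipend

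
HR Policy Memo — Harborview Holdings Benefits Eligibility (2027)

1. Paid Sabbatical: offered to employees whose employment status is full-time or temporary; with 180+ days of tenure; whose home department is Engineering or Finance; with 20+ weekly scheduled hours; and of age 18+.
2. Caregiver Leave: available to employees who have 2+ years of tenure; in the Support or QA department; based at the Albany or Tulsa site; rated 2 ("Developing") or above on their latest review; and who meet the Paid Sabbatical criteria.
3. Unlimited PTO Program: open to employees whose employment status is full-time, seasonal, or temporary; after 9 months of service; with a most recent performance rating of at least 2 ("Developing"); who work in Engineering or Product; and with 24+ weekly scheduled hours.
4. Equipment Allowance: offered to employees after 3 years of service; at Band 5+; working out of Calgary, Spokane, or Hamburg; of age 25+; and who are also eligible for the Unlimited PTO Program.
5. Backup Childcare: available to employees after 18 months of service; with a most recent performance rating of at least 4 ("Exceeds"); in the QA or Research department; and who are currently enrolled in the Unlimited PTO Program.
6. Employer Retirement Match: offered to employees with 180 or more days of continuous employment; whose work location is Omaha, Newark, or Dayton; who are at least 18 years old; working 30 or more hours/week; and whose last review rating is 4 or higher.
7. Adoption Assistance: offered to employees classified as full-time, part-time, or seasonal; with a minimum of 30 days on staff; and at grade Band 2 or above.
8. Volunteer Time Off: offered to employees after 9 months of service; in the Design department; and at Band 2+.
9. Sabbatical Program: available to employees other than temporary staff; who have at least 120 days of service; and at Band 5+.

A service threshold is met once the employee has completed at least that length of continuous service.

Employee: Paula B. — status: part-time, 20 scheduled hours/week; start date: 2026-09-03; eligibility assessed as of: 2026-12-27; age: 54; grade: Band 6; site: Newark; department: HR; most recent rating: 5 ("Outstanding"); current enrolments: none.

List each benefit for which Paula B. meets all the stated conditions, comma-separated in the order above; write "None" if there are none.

Service from 2026-09-03 to 2026-12-27: 115 days.
Paid Sabbatical — status part-time ✗ (requires full-time or temporary) → not eligible.
Caregiver Leave — service 115 days < 2 years (≈730 days) ✗ → not eligible.
Unlimited PTO Program — status part-time ✗ (requires full-time, seasonal, or temporary) → not eligible.
Equipment Allowance — service 115 days < 3 years (≈1095 days) ✗ → not eligible.
Backup Childcare — service 115 days < 18 months (≈540 days) ✗ → not eligible.
Employer Retirement Match — service 115 days < 180 days ✗ → not eligible.
Adoption Assistance — status part-time ✓; service 115 days ≥ 30 days ✓; grade Band 6 ≥ Band 2 ✓ → eligible.
Volunteer Time Off — service 115 days < 9 months (≈270 days) ✗ → not eligible.
Sabbatical Program — status part-time ✓ (not excluded); service 115 days < 120 days ✗ → not eligible.

Adoption Assistance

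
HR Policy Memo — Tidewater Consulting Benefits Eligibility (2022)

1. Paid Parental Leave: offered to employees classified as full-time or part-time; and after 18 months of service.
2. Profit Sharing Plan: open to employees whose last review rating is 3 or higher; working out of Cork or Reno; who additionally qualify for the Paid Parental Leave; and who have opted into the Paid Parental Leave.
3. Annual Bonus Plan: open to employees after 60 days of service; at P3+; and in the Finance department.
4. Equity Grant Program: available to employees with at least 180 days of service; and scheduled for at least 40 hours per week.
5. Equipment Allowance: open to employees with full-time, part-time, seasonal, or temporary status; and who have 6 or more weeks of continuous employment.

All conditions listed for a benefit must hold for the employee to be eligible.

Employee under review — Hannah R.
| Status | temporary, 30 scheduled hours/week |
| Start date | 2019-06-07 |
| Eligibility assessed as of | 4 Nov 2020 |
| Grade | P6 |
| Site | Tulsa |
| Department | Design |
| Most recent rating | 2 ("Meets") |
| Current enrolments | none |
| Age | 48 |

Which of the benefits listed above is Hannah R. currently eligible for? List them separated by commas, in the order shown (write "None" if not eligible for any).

Equipment Allowance

Service from 2019-06-07 to 4 Nov 2020: 516 days.
Paid Parental Leave — status temporary ✗ (requires full-time or part-time) → not eligible.
Profit Sharing Plan — rating 2 < 3 ✗ → not eligible.
Annual Bonus Plan — service 516 days ≥ 60 days ✓; grade P6 ≥ P3 ✓; dept Design ✗ → not eligible.
Equity Grant Program — service 516 days ≥ 180 days ✓; 30 hrs/wk < 40 ✗ → not eligible.
Equipment Allowance — status temporary ✓; service 516 days ≥ 6 weeks (≈42 days) ✓ → eligible.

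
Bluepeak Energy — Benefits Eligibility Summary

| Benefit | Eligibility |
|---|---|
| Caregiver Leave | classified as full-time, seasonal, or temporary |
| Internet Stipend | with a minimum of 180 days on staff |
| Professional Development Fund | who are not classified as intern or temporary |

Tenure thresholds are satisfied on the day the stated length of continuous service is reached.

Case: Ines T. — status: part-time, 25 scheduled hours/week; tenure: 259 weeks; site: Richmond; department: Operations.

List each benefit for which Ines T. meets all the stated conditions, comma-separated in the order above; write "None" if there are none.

Internet Stipend, Professional Development Fund

Caregiver Leave — status part-time ✗ (requires full-time, seasonal, or temporary) → not eligible.
Internet Stipend — service 259 weeks ≥ 180 days ✓ → eligible.
Professional Development Fund — status part-time ✓ (not excluded) → eligible.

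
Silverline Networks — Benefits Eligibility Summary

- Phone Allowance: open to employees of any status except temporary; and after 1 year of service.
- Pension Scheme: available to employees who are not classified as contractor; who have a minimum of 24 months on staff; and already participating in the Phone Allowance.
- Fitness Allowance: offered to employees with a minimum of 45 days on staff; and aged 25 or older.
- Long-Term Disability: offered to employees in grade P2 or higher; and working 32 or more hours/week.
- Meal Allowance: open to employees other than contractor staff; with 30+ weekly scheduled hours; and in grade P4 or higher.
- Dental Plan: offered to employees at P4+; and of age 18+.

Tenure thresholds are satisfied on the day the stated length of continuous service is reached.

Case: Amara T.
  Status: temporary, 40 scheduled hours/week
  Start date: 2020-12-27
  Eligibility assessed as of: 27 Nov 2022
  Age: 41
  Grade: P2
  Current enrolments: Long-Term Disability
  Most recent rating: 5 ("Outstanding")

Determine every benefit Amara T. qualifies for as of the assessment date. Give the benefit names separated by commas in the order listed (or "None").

Service from 2020-12-27 to 27 Nov 2022: 700 days.
Phone Allowance — status temporary ✗ (excluded) → not eligible.
Pension Scheme — status temporary ✓ (not excluded); service 700 days < 24 months (≈720 days) ✗ → not eligible.
Fitness Allowance — service 700 days ≥ 45 days ✓; age 41 ≥ 25 ✓ → eligible.
Long-Term Disability — grade P2 ≥ P2 ✓; 40 hrs/wk ≥ 32 ✓ → eligible.
Meal Allowance — status temporary ✓ (not excluded); 40 hrs/wk ≥ 30 ✓; grade P2 < P4 ✗ → not eligible.
Dental Plan — grade P2 < P4 ✗ → not eligible.

Fitness Allowance, Long-Term Disability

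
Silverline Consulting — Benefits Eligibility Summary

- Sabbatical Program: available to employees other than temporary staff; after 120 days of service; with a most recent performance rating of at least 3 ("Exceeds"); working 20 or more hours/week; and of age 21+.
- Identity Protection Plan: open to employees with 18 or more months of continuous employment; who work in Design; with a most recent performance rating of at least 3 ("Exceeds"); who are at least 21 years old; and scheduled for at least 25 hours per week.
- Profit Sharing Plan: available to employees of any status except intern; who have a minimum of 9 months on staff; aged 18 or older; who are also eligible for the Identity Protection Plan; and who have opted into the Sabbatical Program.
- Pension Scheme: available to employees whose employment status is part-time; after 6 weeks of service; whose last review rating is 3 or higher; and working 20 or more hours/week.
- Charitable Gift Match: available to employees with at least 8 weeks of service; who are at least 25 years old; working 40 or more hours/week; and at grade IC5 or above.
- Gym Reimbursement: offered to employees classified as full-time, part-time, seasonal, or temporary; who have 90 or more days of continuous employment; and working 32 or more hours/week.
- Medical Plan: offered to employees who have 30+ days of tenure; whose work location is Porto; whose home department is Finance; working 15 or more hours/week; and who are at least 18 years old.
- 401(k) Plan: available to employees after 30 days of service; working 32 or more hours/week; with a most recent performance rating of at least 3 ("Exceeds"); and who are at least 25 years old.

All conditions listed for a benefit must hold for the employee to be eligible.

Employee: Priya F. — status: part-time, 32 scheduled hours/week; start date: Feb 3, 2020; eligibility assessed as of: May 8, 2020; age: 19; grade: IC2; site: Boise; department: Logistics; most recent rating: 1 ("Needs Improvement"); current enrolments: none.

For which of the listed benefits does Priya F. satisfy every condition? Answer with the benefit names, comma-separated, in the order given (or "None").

Gym Reimbursement

Service from Feb 3, 2020 to May 8, 2020: 95 days.
Sabbatical Program — status part-time ✓ (not excluded); service 95 days < 120 days ✗ → not eligible.
Identity Protection Plan — service 95 days < 18 months (≈540 days) ✗ → not eligible.
Profit Sharing Plan — status part-time ✓ (not excluded); service 95 days < 9 months (≈270 days) ✗ → not eligible.
Pension Scheme — status part-time ✓; service 95 days ≥ 6 weeks (≈42 days) ✓; rating 1 < 3 ✗ → not eligible.
Charitable Gift Match — service 95 days ≥ 8 weeks (≈56 days) ✓; age 19 < 25 ✗ → not eligible.
Gym Reimbursement — status part-time ✓; service 95 days ≥ 90 days ✓; 32 hrs/wk ≥ 32 ✓ → eligible.
Medical Plan — service 95 days ≥ 30 days ✓; site Boise ✗ (not Porto) → not eligible.
401(k) Plan — service 95 days ≥ 30 days ✓; 32 hrs/wk ≥ 32 ✓; rating 1 < 3 ✗ → not eligible.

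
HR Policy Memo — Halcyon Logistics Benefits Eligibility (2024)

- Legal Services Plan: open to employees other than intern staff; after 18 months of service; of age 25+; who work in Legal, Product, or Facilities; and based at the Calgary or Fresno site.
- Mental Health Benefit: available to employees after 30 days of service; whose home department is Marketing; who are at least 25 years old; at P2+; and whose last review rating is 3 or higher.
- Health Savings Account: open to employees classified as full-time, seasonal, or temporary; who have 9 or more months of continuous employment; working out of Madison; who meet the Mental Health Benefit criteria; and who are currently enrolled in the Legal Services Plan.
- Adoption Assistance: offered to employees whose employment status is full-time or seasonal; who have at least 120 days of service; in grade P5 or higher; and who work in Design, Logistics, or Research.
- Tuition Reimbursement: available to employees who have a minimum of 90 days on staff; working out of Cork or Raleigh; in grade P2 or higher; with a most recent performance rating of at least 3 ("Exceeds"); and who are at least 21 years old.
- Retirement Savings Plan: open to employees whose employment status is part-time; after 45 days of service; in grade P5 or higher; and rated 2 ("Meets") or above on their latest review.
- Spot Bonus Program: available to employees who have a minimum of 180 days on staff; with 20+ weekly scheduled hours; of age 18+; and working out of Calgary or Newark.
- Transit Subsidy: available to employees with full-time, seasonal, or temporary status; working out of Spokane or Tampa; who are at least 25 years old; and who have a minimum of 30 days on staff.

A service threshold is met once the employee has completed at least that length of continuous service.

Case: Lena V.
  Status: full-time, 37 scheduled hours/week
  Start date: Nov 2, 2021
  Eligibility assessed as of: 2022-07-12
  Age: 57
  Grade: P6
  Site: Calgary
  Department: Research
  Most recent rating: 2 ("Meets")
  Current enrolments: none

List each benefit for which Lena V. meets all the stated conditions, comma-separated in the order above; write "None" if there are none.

Adoption Assistance, Spot Bonus Program

Service from Nov 2, 2021 to 2022-07-12: 252 days.
Legal Services Plan — status full-time ✓ (not excluded); service 252 days < 18 months (≈540 days) ✗ → not eligible.
Mental Health Benefit — service 252 days ≥ 30 days ✓; dept Research ✗ → not eligible.
Health Savings Account — status full-time ✓; service 252 days < 9 months (≈270 days) ✗ → not eligible.
Adoption Assistance — status full-time ✓; service 252 days ≥ 120 days ✓; grade P6 ≥ P5 ✓; dept Research ✓ → eligible.
Tuition Reimbursement — service 252 days ≥ 90 days ✓; site Calgary ✗ (not Cork or Raleigh) → not eligible.
Retirement Savings Plan — status full-time ✗ (requires part-time) → not eligible.
Spot Bonus Program — service 252 days ≥ 180 days ✓; 37 hrs/wk ≥ 20 ✓; age 57 ≥ 18 ✓; site Calgary ✓ → eligible.
Transit Subsidy — status full-time ✓; site Calgary ✗ (not Spokane or Tampa) → not eligible.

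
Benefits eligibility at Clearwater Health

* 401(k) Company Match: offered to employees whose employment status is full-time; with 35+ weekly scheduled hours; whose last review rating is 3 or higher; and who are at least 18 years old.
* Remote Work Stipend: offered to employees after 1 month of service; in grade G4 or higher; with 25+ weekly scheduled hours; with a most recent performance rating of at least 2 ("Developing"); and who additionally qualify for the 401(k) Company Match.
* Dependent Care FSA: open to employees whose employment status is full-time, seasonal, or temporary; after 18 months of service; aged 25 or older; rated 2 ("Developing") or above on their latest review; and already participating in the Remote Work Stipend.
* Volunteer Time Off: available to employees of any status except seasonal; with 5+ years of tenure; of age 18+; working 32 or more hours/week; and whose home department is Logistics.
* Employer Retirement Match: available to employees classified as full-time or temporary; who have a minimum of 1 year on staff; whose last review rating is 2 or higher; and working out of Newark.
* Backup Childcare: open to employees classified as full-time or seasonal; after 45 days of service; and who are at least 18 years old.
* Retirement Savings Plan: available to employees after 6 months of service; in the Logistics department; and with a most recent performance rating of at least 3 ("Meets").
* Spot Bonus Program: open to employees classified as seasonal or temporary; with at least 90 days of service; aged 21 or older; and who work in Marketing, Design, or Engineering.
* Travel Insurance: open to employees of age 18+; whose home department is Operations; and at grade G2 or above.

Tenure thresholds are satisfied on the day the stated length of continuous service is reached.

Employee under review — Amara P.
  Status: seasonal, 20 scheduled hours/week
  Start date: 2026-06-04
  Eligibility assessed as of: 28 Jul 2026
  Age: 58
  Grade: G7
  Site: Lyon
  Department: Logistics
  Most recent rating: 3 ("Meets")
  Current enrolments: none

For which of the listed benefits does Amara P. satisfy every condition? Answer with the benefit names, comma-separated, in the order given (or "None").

Service from 2026-06-04 to 28 Jul 2026: 54 days.
401(k) Company Match — status seasonal ✗ (requires full-time) → not eligible.
Remote Work Stipend — service 54 days ≥ 1 month (≈30 days) ✓; grade G7 ≥ G4 ✓; 20 hrs/wk < 25 ✗ → not eligible.
Dependent Care FSA — status seasonal ✓; service 54 days < 18 months (≈540 days) ✗ → not eligible.
Volunteer Time Off — status seasonal ✗ (excluded) → not eligible.
Employer Retirement Match — status seasonal ✗ (requires full-time or temporary) → not eligible.
Backup Childcare — status seasonal ✓; service 54 days ≥ 45 days ✓; age 58 ≥ 18 ✓ → eligible.
Retirement Savings Plan — service 54 days < 6 months (≈180 days) ✗ → not eligible.
Spot Bonus Program — status seasonal ✓; service 54 days < 90 days ✗ → not eligible.
Travel Insurance — age 58 ≥ 18 ✓; dept Logistics ✗ → not eligible.

Backup Childcare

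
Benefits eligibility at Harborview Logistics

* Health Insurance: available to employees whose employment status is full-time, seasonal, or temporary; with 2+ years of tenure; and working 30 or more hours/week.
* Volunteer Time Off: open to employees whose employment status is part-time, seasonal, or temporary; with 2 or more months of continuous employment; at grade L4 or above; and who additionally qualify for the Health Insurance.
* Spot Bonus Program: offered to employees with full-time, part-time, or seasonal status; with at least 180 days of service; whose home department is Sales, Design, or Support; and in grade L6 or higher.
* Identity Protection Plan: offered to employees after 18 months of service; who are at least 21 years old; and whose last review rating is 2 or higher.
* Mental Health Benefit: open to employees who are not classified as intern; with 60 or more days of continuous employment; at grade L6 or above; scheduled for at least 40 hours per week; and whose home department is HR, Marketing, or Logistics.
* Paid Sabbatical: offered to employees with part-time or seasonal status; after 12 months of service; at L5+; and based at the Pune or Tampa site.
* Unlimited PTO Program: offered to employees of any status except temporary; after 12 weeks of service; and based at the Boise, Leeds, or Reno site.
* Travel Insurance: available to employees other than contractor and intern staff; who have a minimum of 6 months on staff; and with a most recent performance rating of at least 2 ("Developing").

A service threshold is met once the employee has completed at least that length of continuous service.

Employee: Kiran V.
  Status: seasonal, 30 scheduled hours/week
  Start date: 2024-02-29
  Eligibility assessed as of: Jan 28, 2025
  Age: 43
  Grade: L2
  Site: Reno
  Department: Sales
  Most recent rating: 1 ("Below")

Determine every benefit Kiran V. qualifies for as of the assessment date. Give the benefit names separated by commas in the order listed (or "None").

Service from 2024-02-29 to Jan 28, 2025: 334 days.
Health Insurance — status seasonal ✓; service 334 days < 2 years (≈730 days) ✗ → not eligible.
Volunteer Time Off — status seasonal ✓; service 334 days ≥ 2 months (≈60 days) ✓; grade L2 < L4 ✗ → not eligible.
Spot Bonus Program — status seasonal ✓; service 334 days ≥ 180 days ✓; dept Sales ✓; grade L2 < L6 ✗ → not eligible.
Identity Protection Plan — service 334 days < 18 months (≈540 days) ✗ → not eligible.
Mental Health Benefit — status seasonal ✓ (not excluded); service 334 days ≥ 60 days ✓; grade L2 < L6 ✗ → not eligible.
Paid Sabbatical — status seasonal ✓; service 334 days < 12 months (≈360 days) ✗ → not eligible.
Unlimited PTO Program — status seasonal ✓ (not excluded); service 334 days ≥ 12 weeks (≈84 days) ✓; site Reno ✓ → eligible.
Travel Insurance — status seasonal ✓ (not excluded); service 334 days ≥ 6 months (≈180 days) ✓; rating 1 < 2 ✗ → not eligible.

Unlimited PTO Program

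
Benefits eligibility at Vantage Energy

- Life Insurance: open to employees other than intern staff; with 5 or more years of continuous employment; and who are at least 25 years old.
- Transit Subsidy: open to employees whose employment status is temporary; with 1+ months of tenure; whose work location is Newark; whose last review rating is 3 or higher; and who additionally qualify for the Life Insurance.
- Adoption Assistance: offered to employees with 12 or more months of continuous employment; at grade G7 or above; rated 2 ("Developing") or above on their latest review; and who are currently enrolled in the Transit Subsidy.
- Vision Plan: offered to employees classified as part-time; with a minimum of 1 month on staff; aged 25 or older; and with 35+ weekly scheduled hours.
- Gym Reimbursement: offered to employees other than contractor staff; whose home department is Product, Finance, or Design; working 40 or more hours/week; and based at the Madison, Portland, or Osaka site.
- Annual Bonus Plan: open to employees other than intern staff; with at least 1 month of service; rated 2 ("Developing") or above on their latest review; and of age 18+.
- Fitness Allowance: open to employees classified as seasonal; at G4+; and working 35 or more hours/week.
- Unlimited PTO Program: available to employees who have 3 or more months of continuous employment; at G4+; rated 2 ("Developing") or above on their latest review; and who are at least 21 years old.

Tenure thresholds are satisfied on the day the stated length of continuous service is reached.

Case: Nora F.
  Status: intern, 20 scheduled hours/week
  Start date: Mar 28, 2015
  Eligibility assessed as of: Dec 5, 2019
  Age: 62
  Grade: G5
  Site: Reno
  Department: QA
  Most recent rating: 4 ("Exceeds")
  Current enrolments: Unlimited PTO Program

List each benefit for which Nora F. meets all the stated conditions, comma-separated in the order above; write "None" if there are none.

Service from Mar 28, 2015 to Dec 5, 2019: 1713 days.
Life Insurance — status intern ✗ (excluded) → not eligible.
Transit Subsidy — status intern ✗ (requires temporary) → not eligible.
Adoption Assistance — service 1713 days ≥ 12 months (≈360 days) ✓; grade G5 < G7 ✗ → not eligible.
Vision Plan — status intern ✗ (requires part-time) → not eligible.
Gym Reimbursement — status intern ✓ (not excluded); dept QA ✗ → not eligible.
Annual Bonus Plan — status intern ✗ (excluded) → not eligible.
Fitness Allowance — status intern ✗ (requires seasonal) → not eligible.
Unlimited PTO Program — service 1713 days ≥ 3 months (≈90 days) ✓; grade G5 ≥ G4 ✓; rating 4 ≥ 2 ✓; age 62 ≥ 21 ✓ → eligible.

Unlimited PTO Program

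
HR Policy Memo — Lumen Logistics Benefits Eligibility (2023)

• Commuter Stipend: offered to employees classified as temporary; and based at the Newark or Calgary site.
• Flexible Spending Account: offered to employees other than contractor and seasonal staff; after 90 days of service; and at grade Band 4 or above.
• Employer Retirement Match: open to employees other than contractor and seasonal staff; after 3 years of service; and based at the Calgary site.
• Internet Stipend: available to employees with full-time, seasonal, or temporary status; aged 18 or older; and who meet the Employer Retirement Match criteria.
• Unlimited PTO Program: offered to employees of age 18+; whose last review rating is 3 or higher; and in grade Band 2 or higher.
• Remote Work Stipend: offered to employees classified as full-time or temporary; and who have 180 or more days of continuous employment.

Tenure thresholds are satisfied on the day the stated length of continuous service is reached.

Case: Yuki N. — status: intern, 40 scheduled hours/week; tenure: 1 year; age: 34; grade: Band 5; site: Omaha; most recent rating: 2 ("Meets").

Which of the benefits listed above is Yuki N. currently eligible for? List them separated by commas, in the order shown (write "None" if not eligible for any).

Flexible Spending Account

Commuter Stipend — status intern ✗ (requires temporary) → not eligible.
Flexible Spending Account — status intern ✓ (not excluded); service 1 year ≥ 90 days ✓; grade Band 5 ≥ Band 4 ✓ → eligible.
Employer Retirement Match — status intern ✓ (not excluded); service 1 year < 3 years ✗ → not eligible.
Internet Stipend — status intern ✗ (requires full-time, seasonal, or temporary) → not eligible.
Unlimited PTO Program — age 34 ≥ 18 ✓; rating 2 < 3 ✗ → not eligible.
Remote Work Stipend — status intern ✗ (requires full-time or temporary) → not eligible.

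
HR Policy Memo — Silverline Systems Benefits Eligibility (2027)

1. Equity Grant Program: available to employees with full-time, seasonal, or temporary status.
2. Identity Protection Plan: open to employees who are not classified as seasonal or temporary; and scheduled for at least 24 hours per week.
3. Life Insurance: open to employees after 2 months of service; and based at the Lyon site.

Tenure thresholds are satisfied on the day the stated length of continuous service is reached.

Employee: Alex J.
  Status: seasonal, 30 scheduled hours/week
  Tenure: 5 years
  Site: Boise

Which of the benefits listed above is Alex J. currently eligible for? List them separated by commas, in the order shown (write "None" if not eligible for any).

Equity Grant Program — status seasonal ✓ → eligible.
Identity Protection Plan — status seasonal ✗ (excluded) → not eligible.
Life Insurance — service 5 years ≥ 2 months (≈60 days) ✓; site Boise ✗ (not Lyon) → not eligible.

Equity Grant Program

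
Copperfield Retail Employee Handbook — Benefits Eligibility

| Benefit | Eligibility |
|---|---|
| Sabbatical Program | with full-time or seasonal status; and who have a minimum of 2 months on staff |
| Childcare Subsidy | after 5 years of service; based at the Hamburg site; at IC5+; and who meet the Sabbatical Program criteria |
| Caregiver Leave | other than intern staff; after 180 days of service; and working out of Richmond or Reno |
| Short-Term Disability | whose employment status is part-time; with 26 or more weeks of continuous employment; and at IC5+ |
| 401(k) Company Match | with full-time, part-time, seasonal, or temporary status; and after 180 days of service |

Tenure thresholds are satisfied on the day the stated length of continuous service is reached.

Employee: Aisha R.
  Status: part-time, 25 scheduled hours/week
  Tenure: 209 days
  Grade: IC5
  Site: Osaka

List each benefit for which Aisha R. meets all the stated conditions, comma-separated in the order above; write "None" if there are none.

Short-Term Disability, 401(k) Company Match

Sabbatical Program — status part-time ✗ (requires full-time or seasonal) → not eligible.
Childcare Subsidy — service 209 days < 5 years (≈1825 days) ✗ → not eligible.
Caregiver Leave — status part-time ✓ (not excluded); service 209 days ≥ 180 days ✓; site Osaka ✗ (not Richmond or Reno) → not eligible.
Short-Term Disability — status part-time ✓; service 209 days ≥ 26 weeks (≈182 days) ✓; grade IC5 ≥ IC5 ✓ → eligible.
401(k) Company Match — status part-time ✓; service 209 days ≥ 180 days ✓ → eligible.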